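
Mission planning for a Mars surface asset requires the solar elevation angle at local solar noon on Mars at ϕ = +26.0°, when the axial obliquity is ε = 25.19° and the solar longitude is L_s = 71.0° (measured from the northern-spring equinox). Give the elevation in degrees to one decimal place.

87.7°

Solar declination: sin δ = sin ε · sin L_s = sin 25.19° × sin 71.0° = 0.40243, so δ = +23.730°.
At local noon the hour angle is zero, so the zenith angle equals |ϕ − δ| = |+26.0° − (+23.730°)| = 2.270°.
Elevation = 90° − 2.270° = 87.7°.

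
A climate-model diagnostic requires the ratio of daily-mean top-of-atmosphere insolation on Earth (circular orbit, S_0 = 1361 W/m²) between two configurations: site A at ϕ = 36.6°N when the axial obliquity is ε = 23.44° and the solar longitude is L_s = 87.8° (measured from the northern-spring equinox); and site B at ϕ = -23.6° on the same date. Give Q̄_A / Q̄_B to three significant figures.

Q̄_A / Q̄_B ≈ 1.89

— Configuration A (ϕ=+36.6°):
Solar declination: sin δ = sin ε · sin L_s = sin 23.44° × sin 87.8° = 0.39750, so δ = +23.422°.
cos h₀ = −tan(+36.6°) tan(+23.422°) = -0.3217, h₀ = 1.8983 rad.
Bracket: h₀ sin ϕ sin δ + cos ϕ cos δ sin h₀ = 1.8983×0.59622×0.39750 + 0.80282×0.91760×0.94684 = 0.449892 + 0.697506 = 1.147398.
Q̄ = (S_0/π) × [bracket] = (1361/π) × 1.147398 = 497.08 W/m².
— Configuration B (ϕ=-23.6°):
cos h₀ = −tan(-23.6°) tan(+23.422°) = 0.1893, h₀ = 1.3804 rad.
Bracket: h₀ sin ϕ sin δ + cos ϕ cos δ sin h₀ = 1.3804×-0.40035×0.39750 + 0.91636×0.91760×0.98193 = -0.219676 + 0.825658 = 0.605982.
Q̄ = (S_0/π) × [bracket] = (1361/π) × 0.605982 = 262.52 W/m².
Ratio Q̄_A / Q̄_B = 497.08 / 262.52 = 1.893.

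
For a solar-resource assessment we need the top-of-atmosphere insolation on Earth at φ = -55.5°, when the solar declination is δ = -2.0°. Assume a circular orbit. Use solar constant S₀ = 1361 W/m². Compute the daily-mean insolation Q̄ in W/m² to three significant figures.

Q̄ ≈ 265 W/m²

cos H₀ = −tan(-55.5°) tan(-2.000°) = -0.0508, H₀ = 1.6216 rad.
Bracket: H₀ sin φ sin δ + cos φ cos δ sin H₀ = 1.6216×-0.82413×-0.03490 + 0.56641×0.99939×0.99871 = 0.046641 + 0.565334 = 0.611975.
Q̄ = (S₀/π) × [bracket] = (1361/π) × 0.611975 = 265.1 W/m².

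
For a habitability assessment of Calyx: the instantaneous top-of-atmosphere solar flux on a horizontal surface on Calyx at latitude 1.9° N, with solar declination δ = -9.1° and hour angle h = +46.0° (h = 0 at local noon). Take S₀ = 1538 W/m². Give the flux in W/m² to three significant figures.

1.05e+03 W/m²

cos θ_z = sin φ sin δ + cos φ cos δ cos h = -0.005244 + 0.685538 = 0.680294.
Flux = S₀ · cos θ_z = 1538 × 0.680294 = 1046 W/m².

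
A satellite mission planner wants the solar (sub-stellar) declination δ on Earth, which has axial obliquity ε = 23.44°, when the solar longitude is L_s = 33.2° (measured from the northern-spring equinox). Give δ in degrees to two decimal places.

δ = +12.58°

sin δ = sin ε · sin L_s = sin 23.44° × sin 33.2° = 0.217814.
δ = arcsin(0.217814) = +12.58°.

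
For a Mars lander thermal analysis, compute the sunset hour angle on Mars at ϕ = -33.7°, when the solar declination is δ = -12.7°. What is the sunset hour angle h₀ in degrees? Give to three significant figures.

h₀ = 98.6°

cos h₀ = −tan ϕ · tan δ = −tan(-33.7°) × tan(-12.700°) = -0.1503, so h₀ = 1.7217 rad = 98.64°.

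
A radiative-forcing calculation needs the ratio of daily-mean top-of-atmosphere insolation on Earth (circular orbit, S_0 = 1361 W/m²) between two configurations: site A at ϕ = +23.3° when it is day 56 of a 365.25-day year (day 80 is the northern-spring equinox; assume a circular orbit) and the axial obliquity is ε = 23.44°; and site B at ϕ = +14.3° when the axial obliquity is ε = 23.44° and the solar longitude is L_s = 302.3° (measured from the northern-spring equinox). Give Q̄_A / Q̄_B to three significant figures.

Q̄_A / Q̄_B ≈ 1.03

— Configuration A (ϕ=+23.3°):
Solar longitude: L_s = 360° × (56 − 80)/365.25 = -23.655°, i.e. -23.655° + 360° = 336.345°.
sin δ = sin 23.44° × sin 336.345° = -0.15960, so δ = -9.184°.
cos h₀ = −tan(+23.3°) tan(-9.184°) = 0.0696, h₀ = 1.5011 rad.
Bracket: h₀ sin ϕ sin δ + cos ϕ cos δ sin h₀ = 1.5011×0.39555×-0.15960 + 0.91845×0.98718×0.99757 = -0.094764 + 0.904472 = 0.809708.
Q̄ = (S_0/π) × [bracket] = (1361/π) × 0.809708 = 350.78 W/m².
— Configuration B (ϕ=+14.3°):
Solar declination: sin δ = sin ε · sin L_s = sin 23.44° × sin 302.3° = -0.33624, so δ = -19.648°.
cos h₀ = −tan(+14.3°) tan(-19.648°) = 0.0910, h₀ = 1.4797 rad.
Bracket: h₀ sin ϕ sin δ + cos ϕ cos δ sin h₀ = 1.4797×0.24700×-0.33624 + 0.96902×0.94178×0.99585 = -0.122891 + 0.908816 = 0.785925.
Q̄ = (S_0/π) × [bracket] = (1361/π) × 0.785925 = 340.48 W/m².
Ratio Q̄_A / Q̄_B = 350.78 / 340.48 = 1.030.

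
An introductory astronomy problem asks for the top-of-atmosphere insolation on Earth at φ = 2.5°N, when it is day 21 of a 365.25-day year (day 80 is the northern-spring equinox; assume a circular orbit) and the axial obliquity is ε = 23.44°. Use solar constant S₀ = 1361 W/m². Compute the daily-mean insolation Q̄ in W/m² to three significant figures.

Q̄ ≈ 397 W/m²

Solar longitude: λ_s = 360° × (21 − 80)/365.25 = -58.152°, i.e. -58.152° + 360° = 301.848°.
sin δ = sin 23.44° × sin 301.848° = -0.33790, so δ = -19.749°.
cos H₀ = −tan(+2.5°) tan(-19.749°) = 0.0157, H₀ = 1.5551 rad.
Bracket: H₀ sin φ sin δ + cos φ cos δ sin H₀ = 1.5551×0.04362×-0.33790 + 0.99905×0.94118×0.99988 = -0.022921 + 0.940173 = 0.917252.
Q̄ = (S₀/π) × [bracket] = (1361/π) × 0.917252 = 397.4 W/m².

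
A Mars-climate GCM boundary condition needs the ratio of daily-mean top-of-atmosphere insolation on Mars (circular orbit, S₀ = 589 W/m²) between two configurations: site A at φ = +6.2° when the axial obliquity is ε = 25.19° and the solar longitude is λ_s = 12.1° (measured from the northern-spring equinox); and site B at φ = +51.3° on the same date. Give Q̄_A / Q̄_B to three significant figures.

— Configuration A (φ=+6.2°):
Solar declination: sin δ = sin ε · sin λ_s = sin 25.19° × sin 12.1° = 0.08922, so δ = +5.119°.
cos H₀ = −tan(+6.2°) tan(+5.119°) = -0.0097, H₀ = 1.5805 rad.
Bracket: H₀ sin φ sin δ + cos φ cos δ sin H₀ = 1.5805×0.10800×0.08922 + 0.99415×0.99601×0.99995 = 0.015229 + 0.990134 = 1.005363.
Q̄ = (S₀/π) × [bracket] = (589/π) × 1.005363 = 188.49 W/m².
— Configuration B (φ=+51.3°):
cos H₀ = −tan(+51.3°) tan(+5.119°) = -0.1118, H₀ = 1.6828 rad.
Bracket: H₀ sin φ sin δ + cos φ cos δ sin H₀ = 1.6828×0.78043×0.08922 + 0.62524×0.99601×0.99373 = 0.117173 + 0.618841 = 0.736014.
Q̄ = (S₀/π) × [bracket] = (589/π) × 0.736014 = 137.99 W/m².
Ratio Q̄_A / Q̄_B = 188.49 / 137.99 = 1.366.

Q̄_A / Q̄_B ≈ 1.37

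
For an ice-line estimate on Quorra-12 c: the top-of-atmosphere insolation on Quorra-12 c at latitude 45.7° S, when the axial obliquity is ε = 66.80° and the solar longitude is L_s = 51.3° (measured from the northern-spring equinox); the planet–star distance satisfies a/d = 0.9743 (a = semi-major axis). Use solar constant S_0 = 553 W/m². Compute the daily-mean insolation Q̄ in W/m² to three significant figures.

Solar declination: sin δ = sin ε · sin L_s = sin 66.80° × sin 51.3° = 0.71732, so δ = +45.834°.
cos h₀ = −tan(-45.7°) tan(+45.834°) = 1.0550 ≥ 1 ⇒ polar night, h₀ = 0 and Q̄ = 0.
Inverse-square distance factor (a/d)² = 0.9743² = 0.949260.

Q̄ ≈ 0.00 W/m²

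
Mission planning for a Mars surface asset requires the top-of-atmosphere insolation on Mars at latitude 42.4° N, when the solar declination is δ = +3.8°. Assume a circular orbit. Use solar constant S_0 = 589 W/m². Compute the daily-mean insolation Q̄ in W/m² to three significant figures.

Q̄ ≈ 152 W/m²

cos h₀ = −tan(+42.4°) tan(+3.800°) = -0.0606, h₀ = 1.6315 rad.
Bracket: h₀ sin ϕ sin δ + cos ϕ cos δ sin h₀ = 1.6315×0.67430×0.06627 + 0.73846×0.99780×0.99816 = 0.072905 + 0.735480 = 0.808385.
Q̄ = (S_0/π) × [bracket] = (589/π) × 0.808385 = 151.6 W/m².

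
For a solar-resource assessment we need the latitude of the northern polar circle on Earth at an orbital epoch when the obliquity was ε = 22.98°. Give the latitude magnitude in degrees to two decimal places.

67.02°

The polar circle is the lowest latitude that experiences at least one full rotation of continuous daylight at the northern-summer solstice; it lies at |φ| = 90° − ε = 90° − 22.98° = 67.02°.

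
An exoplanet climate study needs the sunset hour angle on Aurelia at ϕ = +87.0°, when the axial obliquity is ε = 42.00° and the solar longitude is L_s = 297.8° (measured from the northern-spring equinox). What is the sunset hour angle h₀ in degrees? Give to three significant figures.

Solar declination: sin δ = sin ε · sin L_s = sin 42.00° × sin 297.8° = -0.59190, so δ = -36.292°.
cos h₀ = −tan ϕ · tan δ = 14.0124 ≥ 1, so the host star never rises (polar night) and h₀ = 0.

h₀ = 0.00°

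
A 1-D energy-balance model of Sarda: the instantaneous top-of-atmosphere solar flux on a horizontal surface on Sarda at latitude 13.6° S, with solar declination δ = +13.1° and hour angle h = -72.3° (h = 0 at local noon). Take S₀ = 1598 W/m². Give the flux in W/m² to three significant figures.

375 W/m²

cos θ_z = sin φ sin δ + cos φ cos δ cos h = -0.053295 + 0.287818 = 0.234523.
Flux = S₀ · cos θ_z = 1598 × 0.234523 = 374.8 W/m².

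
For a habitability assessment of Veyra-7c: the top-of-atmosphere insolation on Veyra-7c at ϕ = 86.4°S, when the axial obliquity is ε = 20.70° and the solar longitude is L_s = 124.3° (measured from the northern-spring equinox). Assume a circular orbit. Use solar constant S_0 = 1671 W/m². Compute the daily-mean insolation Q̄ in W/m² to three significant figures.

Q̄ ≈ 0.00 W/m²

Solar declination: sin δ = sin ε · sin L_s = sin 20.70° × sin 124.3° = 0.29200, so δ = +16.978°.
cos h₀ = −tan(-86.4°) tan(+16.978°) = 4.8528 ≥ 1 ⇒ polar night, h₀ = 0 and Q̄ = 0.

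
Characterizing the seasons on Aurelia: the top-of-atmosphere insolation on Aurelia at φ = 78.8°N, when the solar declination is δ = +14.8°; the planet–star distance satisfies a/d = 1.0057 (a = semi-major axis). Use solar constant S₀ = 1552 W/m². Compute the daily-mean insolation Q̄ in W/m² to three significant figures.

cos H₀ = −tan(+78.8°) tan(+14.800°) = -1.3344 ≤ −1 ⇒ polar day, H₀ = π.
Bracket: H₀ sin φ sin δ + cos φ cos δ sin H₀ = 3.1416×0.98096×0.25545 + 0.19423×0.96682×0.00000 = 0.787242 + 0.000000 = 0.787242.
Inverse-square distance factor (a/d)² = 1.0057² = 1.011432.
Q̄ = (S₀/π) × 1.011432 × [bracket] = (1552/π) × 1.011432 × 0.787242 = 393.4 W/m².

Q̄ ≈ 393 W/m²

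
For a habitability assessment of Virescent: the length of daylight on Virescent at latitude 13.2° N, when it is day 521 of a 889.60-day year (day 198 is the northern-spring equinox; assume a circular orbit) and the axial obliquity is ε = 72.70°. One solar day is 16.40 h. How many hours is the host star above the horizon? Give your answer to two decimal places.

9.50 h

Solar longitude: λ_s = 360° × (521 − 198)/889.60 = 130.710°.
sin δ = sin 72.70° × sin 130.710° = 0.72372, so δ = +46.363°.
cos H₀ = −tan φ · tan δ = −tan(+13.2°) × tan(+46.363°) = -0.2460, so H₀ = 1.8193 rad = 104.24°.
Daylight = 2H₀/(2π) × 16.40 h = (1.8193/π) × 16.40 = 9.50 h.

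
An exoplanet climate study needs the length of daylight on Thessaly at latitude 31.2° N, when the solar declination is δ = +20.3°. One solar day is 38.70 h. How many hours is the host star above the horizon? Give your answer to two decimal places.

cos h₀ = −tan ϕ · tan δ = −tan(+31.2°) × tan(+20.300°) = -0.2240, so h₀ = 1.7967 rad = 102.95°.
Daylight = 2h₀/(2π) × 38.70 h = (1.7967/π) × 38.70 = 22.13 h.

22.13 h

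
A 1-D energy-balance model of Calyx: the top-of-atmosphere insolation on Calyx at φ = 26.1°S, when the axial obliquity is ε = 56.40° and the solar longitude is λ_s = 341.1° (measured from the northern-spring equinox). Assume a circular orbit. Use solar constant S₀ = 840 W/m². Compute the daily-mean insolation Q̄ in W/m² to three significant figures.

Q̄ ≈ 283 W/m²

Solar declination: sin δ = sin ε · sin λ_s = sin 56.40° × sin 341.1° = -0.26980, so δ = -15.652°.
cos H₀ = −tan(-26.1°) tan(-15.652°) = -0.1373, H₀ = 1.7085 rad.
Bracket: H₀ sin φ sin δ + cos φ cos δ sin H₀ = 1.7085×-0.43994×-0.26980 + 0.89803×0.96292×0.99053 = 0.202792 + 0.856542 = 1.059334.
Q̄ = (S₀/π) × [bracket] = (840/π) × 1.059334 = 283.2 W/m².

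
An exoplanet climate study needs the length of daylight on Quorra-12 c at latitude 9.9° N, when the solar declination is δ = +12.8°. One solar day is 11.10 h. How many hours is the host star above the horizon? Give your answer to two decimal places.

5.69 h

cos H₀ = −tan φ · tan δ = −tan(+9.9°) × tan(+12.800°) = -0.0397, so H₀ = 1.6105 rad = 92.27°.
Daylight = 2H₀/(2π) × 11.10 h = (1.6105/π) × 11.10 = 5.69 h.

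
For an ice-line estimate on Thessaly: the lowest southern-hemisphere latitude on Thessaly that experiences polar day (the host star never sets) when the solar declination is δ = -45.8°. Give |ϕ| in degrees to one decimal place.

Polar day requires cos h₀ = −tan ϕ tan δ ≤ −1, i.e. tan ϕ tan δ ≥ 1.
The boundary is |tan ϕ| · |tan δ| = 1, so |ϕ| = 90° − |δ| = 90° − 45.8° = 44.2° in the southern hemisphere.

|ϕ| = 44.2°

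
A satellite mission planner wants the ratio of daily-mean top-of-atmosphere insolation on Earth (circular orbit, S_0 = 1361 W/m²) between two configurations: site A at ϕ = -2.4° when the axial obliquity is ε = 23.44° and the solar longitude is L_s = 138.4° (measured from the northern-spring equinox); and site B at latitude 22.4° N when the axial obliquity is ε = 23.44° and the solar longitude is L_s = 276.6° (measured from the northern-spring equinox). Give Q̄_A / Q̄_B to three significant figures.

— Configuration A (ϕ=-2.4°):
Solar declination: sin δ = sin ε · sin L_s = sin 23.44° × sin 138.4° = 0.26410, so δ = +15.314°.
cos h₀ = −tan(-2.4°) tan(+15.314°) = 0.0115, h₀ = 1.5593 rad.
Bracket: h₀ sin ϕ sin δ + cos ϕ cos δ sin h₀ = 1.5593×-0.04188×0.26410 + 0.99912×0.96449×0.99993 = -0.017247 + 0.963574 = 0.946327.
Q̄ = (S_0/π) × [bracket] = (1361/π) × 0.946327 = 409.97 W/m².
— Configuration B (ϕ=+22.4°):
Solar declination: sin δ = sin ε · sin L_s = sin 23.44° × sin 276.6° = -0.39515, so δ = -23.275°.
cos h₀ = −tan(+22.4°) tan(-23.275°) = 0.1773, h₀ = 1.3926 rad.
Bracket: h₀ sin ϕ sin δ + cos ϕ cos δ sin h₀ = 1.3926×0.38107×-0.39515 + 0.92455×0.91862×0.98416 = -0.209697 + 0.835857 = 0.626160.
Q̄ = (S_0/π) × [bracket] = (1361/π) × 0.626160 = 271.26 W/m².
Ratio Q̄_A / Q̄_B = 409.97 / 271.26 = 1.511.

Q̄_A / Q̄_B ≈ 1.51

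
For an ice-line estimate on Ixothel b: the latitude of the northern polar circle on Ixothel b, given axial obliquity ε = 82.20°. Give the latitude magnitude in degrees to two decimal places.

The polar circle is the lowest latitude that experiences at least one full rotation of continuous daylight at the northern-summer solstice; it lies at |ϕ| = 90° − ε = 90° − 82.20° = 7.80°.

7.80°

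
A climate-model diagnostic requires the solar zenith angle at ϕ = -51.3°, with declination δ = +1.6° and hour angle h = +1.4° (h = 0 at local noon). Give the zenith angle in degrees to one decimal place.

cos θ_z = sin ϕ sin δ + cos ϕ cos δ cos h = -0.021791 + 0.624812 = 0.603021.
θ_z = arccos(0.603021) = 52.9°.

θ_z = 52.9°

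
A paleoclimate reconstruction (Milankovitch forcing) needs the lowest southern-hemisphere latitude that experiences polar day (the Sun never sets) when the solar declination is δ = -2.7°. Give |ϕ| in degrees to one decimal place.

Polar day requires cos h₀ = −tan ϕ tan δ ≤ −1, i.e. tan ϕ tan δ ≥ 1.
The boundary is |tan ϕ| · |tan δ| = 1, so |ϕ| = 90° − |δ| = 90° − 2.7° = 87.3° in the southern hemisphere.

|ϕ| = 87.3°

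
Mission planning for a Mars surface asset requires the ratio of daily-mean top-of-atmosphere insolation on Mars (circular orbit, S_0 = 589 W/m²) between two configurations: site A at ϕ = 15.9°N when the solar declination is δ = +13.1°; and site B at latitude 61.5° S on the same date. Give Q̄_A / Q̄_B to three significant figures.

— Configuration A (ϕ=+15.9°):
cos h₀ = −tan(+15.9°) tan(+13.100°) = -0.0663, h₀ = 1.6371 rad.
Bracket: h₀ sin ϕ sin δ + cos ϕ cos δ sin h₀ = 1.6371×0.27396×0.22665 + 0.96174×0.97398×0.99780 = 0.101653 + 0.934655 = 1.036308.
Q̄ = (S_0/π) × [bracket] = (589/π) × 1.036308 = 194.29 W/m².
— Configuration B (ϕ=-61.5°):
cos h₀ = −tan(-61.5°) tan(+13.100°) = 0.4286, h₀ = 1.1279 rad.
Bracket: h₀ sin ϕ sin δ + cos ϕ cos δ sin h₀ = 1.1279×-0.87882×0.22665 + 0.47716×0.97398×0.90350 = -0.224660 + 0.419896 = 0.195236.
Q̄ = (S_0/π) × [bracket] = (589/π) × 0.195236 = 36.604 W/m².
Ratio Q̄_A / Q̄_B = 194.29 / 36.604 = 5.308.

Q̄_A / Q̄_B ≈ 5.31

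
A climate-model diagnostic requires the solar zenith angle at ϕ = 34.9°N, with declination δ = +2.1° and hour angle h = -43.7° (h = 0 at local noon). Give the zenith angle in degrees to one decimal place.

cos θ_z = sin ϕ sin δ + cos ϕ cos δ cos h = 0.020966 + 0.592545 = 0.613511.
θ_z = arccos(0.613511) = 52.2°.

θ_z = 52.2°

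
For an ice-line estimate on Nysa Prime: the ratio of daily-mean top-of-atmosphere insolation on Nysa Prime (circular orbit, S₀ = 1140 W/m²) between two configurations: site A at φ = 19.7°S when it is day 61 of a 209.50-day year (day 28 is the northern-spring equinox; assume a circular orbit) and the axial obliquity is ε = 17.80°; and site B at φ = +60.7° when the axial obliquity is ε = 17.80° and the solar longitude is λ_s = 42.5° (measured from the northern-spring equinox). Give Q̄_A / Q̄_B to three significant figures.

— Configuration A (φ=-19.7°):
Solar longitude: λ_s = 360° × (61 − 28)/209.50 = 56.706°.
sin δ = sin 17.80° × sin 56.706° = 0.25552, so δ = +14.804°.
cos H₀ = −tan(-19.7°) tan(+14.804°) = 0.0946, H₀ = 1.4760 rad.
Bracket: H₀ sin φ sin δ + cos φ cos δ sin H₀ = 1.4760×-0.33710×0.25552 + 0.94147×0.96680×0.99551 = -0.127136 + 0.906126 = 0.778990.
Q̄ = (S₀/π) × [bracket] = (1140/π) × 0.778990 = 282.67 W/m².
— Configuration B (φ=+60.7°):
Solar declination: sin δ = sin ε · sin λ_s = sin 17.80° × sin 42.5° = 0.20652, so δ = +11.919°.
cos H₀ = −tan(+60.7°) tan(+11.919°) = -0.3761, H₀ = 1.9564 rad.
Bracket: H₀ sin φ sin δ + cos φ cos δ sin H₀ = 1.9564×0.87207×0.20652 + 0.48938×0.97844×0.92657 = 0.352347 + 0.443669 = 0.796016.
Q̄ = (S₀/π) × [bracket] = (1140/π) × 0.796016 = 288.85 W/m².
Ratio Q̄_A / Q̄_B = 282.67 / 288.85 = 0.9786.

Q̄_A / Q̄_B ≈ 0.979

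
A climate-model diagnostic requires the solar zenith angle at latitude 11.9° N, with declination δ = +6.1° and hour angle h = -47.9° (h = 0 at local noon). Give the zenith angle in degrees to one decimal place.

θ_z = 47.6°

cos θ_z = sin ϕ sin δ + cos ϕ cos δ cos h = 0.021912 + 0.652304 = 0.674216.
θ_z = arccos(0.674216) = 47.6°.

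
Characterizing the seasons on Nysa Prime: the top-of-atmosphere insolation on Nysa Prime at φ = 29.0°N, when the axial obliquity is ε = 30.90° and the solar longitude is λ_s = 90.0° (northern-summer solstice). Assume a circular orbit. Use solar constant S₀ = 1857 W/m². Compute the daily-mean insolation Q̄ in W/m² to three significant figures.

Solar declination: sin δ = sin ε · sin λ_s = sin 30.90° × sin 90.0° = 0.51354, so δ = +30.900°.
cos H₀ = −tan(+29.0°) tan(+30.900°) = -0.3317, H₀ = 1.9090 rad.
Bracket: H₀ sin φ sin δ + cos φ cos δ sin H₀ = 1.9090×0.48481×0.51354 + 0.87462×0.85806×0.94337 = 0.475282 + 0.707977 = 1.183259.
Q̄ = (S₀/π) × [bracket] = (1857/π) × 1.183259 = 699.4 W/m².

Q̄ ≈ 699 W/m²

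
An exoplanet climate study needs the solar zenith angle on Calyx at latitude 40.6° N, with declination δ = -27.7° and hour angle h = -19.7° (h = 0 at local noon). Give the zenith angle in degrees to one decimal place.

cos θ_z = sin φ sin δ + cos φ cos δ cos h = -0.302507 + 0.632907 = 0.330400.
θ_z = arccos(0.330400) = 70.7°.

θ_z = 70.7°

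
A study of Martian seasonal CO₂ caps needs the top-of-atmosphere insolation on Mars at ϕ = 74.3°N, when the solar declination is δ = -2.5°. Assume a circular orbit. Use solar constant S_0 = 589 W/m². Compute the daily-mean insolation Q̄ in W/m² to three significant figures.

cos h₀ = −tan(+74.3°) tan(-2.500°) = 0.1553, h₀ = 1.4148 rad.
Bracket: h₀ sin ϕ sin δ + cos ϕ cos δ sin h₀ = 1.4148×0.96269×-0.04362 + 0.27060×0.99905×0.98786 = -0.059411 + 0.267061 = 0.207650.
Q̄ = (S_0/π) × [bracket] = (589/π) × 0.207650 = 38.93 W/m².

Q̄ ≈ 38.9 W/m²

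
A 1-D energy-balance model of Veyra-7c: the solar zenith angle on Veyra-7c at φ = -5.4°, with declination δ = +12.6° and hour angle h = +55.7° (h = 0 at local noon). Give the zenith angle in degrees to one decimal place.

cos θ_z = sin φ sin δ + cos φ cos δ cos h = -0.020529 + 0.547514 = 0.526985.
θ_z = arccos(0.526985) = 58.2°.

θ_z = 58.2°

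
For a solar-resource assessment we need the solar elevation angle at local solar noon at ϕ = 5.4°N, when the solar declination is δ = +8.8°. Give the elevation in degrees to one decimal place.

At local noon the hour angle is zero, so the zenith angle equals |ϕ − δ| = |+5.4° − (+8.800°)| = 3.400°.
Elevation = 90° − 3.400° = 86.6°.

86.6°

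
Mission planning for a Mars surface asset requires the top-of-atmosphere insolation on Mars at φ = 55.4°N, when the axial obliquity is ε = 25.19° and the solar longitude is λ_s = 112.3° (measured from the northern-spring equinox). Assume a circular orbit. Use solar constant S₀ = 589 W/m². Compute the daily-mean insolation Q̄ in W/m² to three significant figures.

Solar declination: sin δ = sin ε · sin λ_s = sin 25.19° × sin 112.3° = 0.39379, so δ = +23.190°.
cos H₀ = −tan(+55.4°) tan(+23.190°) = -0.6210, H₀ = 2.2408 rad.
Bracket: H₀ sin φ sin δ + cos φ cos δ sin H₀ = 2.2408×0.82314×0.39379 + 0.56784×0.91920×0.78381 = 0.726343 + 0.409116 = 1.135459.
Q̄ = (S₀/π) × [bracket] = (589/π) × 1.135459 = 212.9 W/m².

Q̄ ≈ 213 W/m²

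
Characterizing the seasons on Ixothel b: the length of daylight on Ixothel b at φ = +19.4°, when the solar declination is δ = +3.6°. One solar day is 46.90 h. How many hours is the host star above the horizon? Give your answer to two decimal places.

23.78 h

cos H₀ = −tan φ · tan δ = −tan(+19.4°) × tan(+3.600°) = -0.0222, so H₀ = 1.5930 rad = 91.27°.
Daylight = 2H₀/(2π) × 46.90 h = (1.5930/π) × 46.90 = 23.78 h.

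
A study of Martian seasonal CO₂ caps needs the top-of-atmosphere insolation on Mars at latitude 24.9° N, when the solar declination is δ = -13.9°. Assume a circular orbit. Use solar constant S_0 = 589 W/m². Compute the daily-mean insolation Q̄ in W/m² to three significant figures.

Q̄ ≈ 136 W/m²

cos h₀ = −tan(+24.9°) tan(-13.900°) = 0.1149, h₀ = 1.4557 rad.
Bracket: h₀ sin ϕ sin δ + cos ϕ cos δ sin h₀ = 1.4557×0.42104×-0.24023 + 0.90704×0.97072×0.99338 = -0.147239 + 0.874653 = 0.727414.
Q̄ = (S_0/π) × [bracket] = (589/π) × 0.727414 = 136.4 W/m².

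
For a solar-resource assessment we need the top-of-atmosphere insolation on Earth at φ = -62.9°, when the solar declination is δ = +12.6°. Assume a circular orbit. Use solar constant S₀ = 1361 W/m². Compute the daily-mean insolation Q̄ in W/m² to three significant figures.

Q̄ ≈ 79.1 W/m²

cos H₀ = −tan(-62.9°) tan(+12.600°) = 0.4368, H₀ = 1.1187 rad.
Bracket: H₀ sin φ sin δ + cos φ cos δ sin H₀ = 1.1187×-0.89021×0.21814 + 0.45554×0.97592×0.89955 = -0.217241 + 0.399913 = 0.182672.
Q̄ = (S₀/π) × [bracket] = (1361/π) × 0.182672 = 79.14 W/m².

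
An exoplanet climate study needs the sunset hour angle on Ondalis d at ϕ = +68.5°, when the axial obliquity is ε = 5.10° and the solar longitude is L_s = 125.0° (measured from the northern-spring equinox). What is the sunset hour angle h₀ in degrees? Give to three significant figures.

Solar declination: sin δ = sin ε · sin L_s = sin 5.10° × sin 125.0° = 0.07282, so δ = +4.176°.
cos h₀ = −tan ϕ · tan δ = −tan(+68.5°) × tan(+4.176°) = -0.1854, so h₀ = 1.7572 rad = 100.68°.

h₀ = 101°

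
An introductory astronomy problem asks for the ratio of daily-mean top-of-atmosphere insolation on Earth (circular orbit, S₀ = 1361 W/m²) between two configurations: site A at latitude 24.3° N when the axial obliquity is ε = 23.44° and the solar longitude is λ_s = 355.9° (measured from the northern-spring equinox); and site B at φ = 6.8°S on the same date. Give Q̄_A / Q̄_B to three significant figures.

— Configuration A (φ=+24.3°):
Solar declination: sin δ = sin ε · sin λ_s = sin 23.44° × sin 355.9° = -0.02844, so δ = -1.630°.
cos H₀ = −tan(+24.3°) tan(-1.630°) = 0.0128, H₀ = 1.5579 rad.
Bracket: H₀ sin φ sin δ + cos φ cos δ sin H₀ = 1.5579×0.41151×-0.02844 + 0.91140×0.99960×0.99992 = -0.018233 + 0.910963 = 0.892730.
Q̄ = (S₀/π) × [bracket] = (1361/π) × 0.892730 = 386.75 W/m².
— Configuration B (φ=-6.8°):
cos H₀ = −tan(-6.8°) tan(-1.630°) = -0.0034, H₀ = 1.5742 rad.
Bracket: H₀ sin φ sin δ + cos φ cos δ sin H₀ = 1.5742×-0.11840×-0.02844 + 0.99297×0.99960×0.99999 = 0.005301 + 0.992563 = 0.997864.
Q̄ = (S₀/π) × [bracket] = (1361/π) × 0.997864 = 432.29 W/m².
Ratio Q̄_A / Q̄_B = 386.75 / 432.29 = 0.8947.

Q̄_A / Q̄_B ≈ 0.895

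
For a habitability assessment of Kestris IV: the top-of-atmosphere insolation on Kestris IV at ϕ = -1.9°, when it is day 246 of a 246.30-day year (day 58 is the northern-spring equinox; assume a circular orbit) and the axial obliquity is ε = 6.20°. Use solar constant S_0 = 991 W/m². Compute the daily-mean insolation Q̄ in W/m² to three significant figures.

Solar longitude: L_s = 360° × (246 − 58)/246.30 = 274.787°.
sin δ = sin 6.20° × sin 274.787° = -0.10762, so δ = -6.178°.
cos h₀ = −tan(-1.9°) tan(-6.178°) = -0.0036, h₀ = 1.5744 rad.
Bracket: h₀ sin ϕ sin δ + cos ϕ cos δ sin h₀ = 1.5744×-0.03316×-0.10762 + 0.99945×0.99419×0.99999 = 0.005619 + 0.993633 = 0.999252.
Q̄ = (S_0/π) × [bracket] = (991/π) × 0.999252 = 315.2 W/m².

Q̄ ≈ 315 W/m²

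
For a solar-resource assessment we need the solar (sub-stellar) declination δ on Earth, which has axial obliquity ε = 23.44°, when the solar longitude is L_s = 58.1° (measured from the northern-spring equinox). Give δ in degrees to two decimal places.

δ = +19.74°

sin δ = sin ε · sin L_s = sin 23.44° × sin 58.1° = 0.337711.
δ = arcsin(0.337711) = +19.74°.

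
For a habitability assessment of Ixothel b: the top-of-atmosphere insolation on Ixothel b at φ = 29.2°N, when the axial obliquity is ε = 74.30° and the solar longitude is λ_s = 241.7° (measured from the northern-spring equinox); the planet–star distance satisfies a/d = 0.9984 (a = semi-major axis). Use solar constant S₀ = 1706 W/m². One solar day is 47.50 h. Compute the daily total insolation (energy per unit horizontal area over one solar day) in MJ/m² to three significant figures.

1.43 MJ/m²

Solar declination: sin δ = sin ε · sin λ_s = sin 74.30° × sin 241.7° = -0.84763, so δ = -57.955°.
cos H₀ = −tan(+29.2°) tan(-57.955°) = 0.8928, H₀ = 0.4672 rad.
Bracket: H₀ sin φ sin δ + cos φ cos δ sin H₀ = 0.4672×0.48786×-0.84763 + 0.87292×0.53059×0.45041 = -0.193199 + 0.208613 = 0.015414.
Inverse-square distance factor (a/d)² = 0.9984² = 0.996803.
Q̄ = (S₀/π) × 0.996803 × [bracket] = (1706/π) × 0.996803 × 0.015414 = 8.3436 W/m².
Daily total = Q̄ × 47.50 h × 3600 s/h = 8.3436 × 47.50 × 3600 / 10⁶ = 1.427 MJ/m².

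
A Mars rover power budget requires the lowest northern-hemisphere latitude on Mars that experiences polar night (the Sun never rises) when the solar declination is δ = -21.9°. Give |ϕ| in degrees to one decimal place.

Polar night requires cos h₀ = −tan ϕ tan δ ≥ 1, i.e. tan ϕ tan δ ≤ −1.
The boundary is |tan ϕ| · |tan δ| = 1, so |ϕ| = 90° − |δ| = 90° − 21.9° = 68.1° in the northern hemisphere.

|ϕ| = 68.1°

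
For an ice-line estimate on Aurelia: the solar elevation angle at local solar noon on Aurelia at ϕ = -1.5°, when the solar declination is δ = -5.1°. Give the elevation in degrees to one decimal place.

86.4°

At local noon the hour angle is zero, so the zenith angle equals |ϕ − δ| = |-1.5° − (-5.100°)| = 3.600°.
Elevation = 90° − 3.600° = 86.4°.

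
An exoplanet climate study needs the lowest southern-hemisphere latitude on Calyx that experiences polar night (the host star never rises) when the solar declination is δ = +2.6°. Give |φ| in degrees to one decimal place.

|φ| = 87.4°

Polar night requires cos H₀ = −tan φ tan δ ≥ 1, i.e. tan φ tan δ ≤ −1.
The boundary is |tan φ| · |tan δ| = 1, so |φ| = 90° − |δ| = 90° − 2.6° = 87.4° in the southern hemisphere.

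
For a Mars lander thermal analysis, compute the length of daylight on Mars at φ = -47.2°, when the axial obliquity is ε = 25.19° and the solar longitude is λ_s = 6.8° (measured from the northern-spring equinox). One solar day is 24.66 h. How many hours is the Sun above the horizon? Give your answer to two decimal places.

11.90 h

Solar declination: sin δ = sin ε · sin λ_s = sin 25.19° × sin 6.8° = 0.05040, so δ = +2.889°.
cos H₀ = −tan φ · tan δ = −tan(-47.2°) × tan(+2.889°) = 0.0545, so H₀ = 1.5163 rad = 86.88°.
Daylight = 2H₀/(2π) × 24.66 h = (1.5163/π) × 24.66 = 11.90 h.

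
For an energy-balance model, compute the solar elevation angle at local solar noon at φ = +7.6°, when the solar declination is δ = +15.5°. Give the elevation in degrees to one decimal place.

82.1°

At local noon the hour angle is zero, so the zenith angle equals |φ − δ| = |+7.6° − (+15.500°)| = 7.900°.
Elevation = 90° − 7.900° = 82.1°.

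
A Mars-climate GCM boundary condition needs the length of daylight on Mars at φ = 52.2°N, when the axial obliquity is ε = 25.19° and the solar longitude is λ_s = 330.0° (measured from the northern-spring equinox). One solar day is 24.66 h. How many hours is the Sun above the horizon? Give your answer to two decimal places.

10.10 h

Solar declination: sin δ = sin ε · sin λ_s = sin 25.19° × sin 330.0° = -0.21281, so δ = -12.287°.
cos H₀ = −tan φ · tan δ = −tan(+52.2°) × tan(-12.287°) = 0.2808, so H₀ = 1.2862 rad = 73.69°.
Daylight = 2H₀/(2π) × 24.66 h = (1.2862/π) × 24.66 = 10.10 h.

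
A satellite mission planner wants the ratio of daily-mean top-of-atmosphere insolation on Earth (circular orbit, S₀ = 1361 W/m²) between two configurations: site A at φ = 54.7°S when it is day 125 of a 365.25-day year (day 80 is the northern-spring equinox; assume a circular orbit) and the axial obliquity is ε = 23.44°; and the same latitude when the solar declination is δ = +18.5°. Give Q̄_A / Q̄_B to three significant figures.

— Configuration A (φ=-54.7°):
Solar longitude: λ_s = 360° × (125 − 80)/365.25 = 44.353°.
sin δ = sin 23.44° × sin 44.353° = 0.27809, so δ = +16.146°.
cos H₀ = −tan(-54.7°) tan(+16.146°) = 0.4089, H₀ = 1.1496 rad.
Bracket: H₀ sin φ sin δ + cos φ cos δ sin H₀ = 1.1496×-0.81614×0.27809 + 0.57786×0.96056×0.91259 = -0.260914 + 0.506551 = 0.245637.
Q̄ = (S₀/π) × [bracket] = (1361/π) × 0.245637 = 106.41 W/m².
— Configuration B (φ=-54.7°):
cos H₀ = −tan(-54.7°) tan(+18.500°) = 0.4726, H₀ = 1.0786 rad.
Bracket: H₀ sin φ sin δ + cos φ cos δ sin H₀ = 1.0786×-0.81614×0.31730 + 0.57786×0.94832×0.88130 = -0.279316 + 0.482949 = 0.203633.
Q̄ = (S₀/π) × [bracket] = (1361/π) × 0.203633 = 88.218 W/m².
Ratio Q̄_A / Q̄_B = 106.41 / 88.218 = 1.206.

Q̄_A / Q̄_B ≈ 1.21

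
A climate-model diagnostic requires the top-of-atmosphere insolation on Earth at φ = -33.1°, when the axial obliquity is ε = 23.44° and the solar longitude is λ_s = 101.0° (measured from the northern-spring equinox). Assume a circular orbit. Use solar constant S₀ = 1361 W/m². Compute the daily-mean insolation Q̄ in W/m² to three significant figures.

Q̄ ≈ 202 W/m²

Solar declination: sin δ = sin ε · sin λ_s = sin 23.44° × sin 101.0° = 0.39048, so δ = +22.984°.
cos H₀ = −tan(-33.1°) tan(+22.984°) = 0.2765, H₀ = 1.2906 rad.
Bracket: H₀ sin φ sin δ + cos φ cos δ sin H₀ = 1.2906×-0.54610×0.39048 + 0.83772×0.92061×0.96101 = -0.275209 + 0.741144 = 0.465935.
Q̄ = (S₀/π) × [bracket] = (1361/π) × 0.465935 = 201.9 W/m².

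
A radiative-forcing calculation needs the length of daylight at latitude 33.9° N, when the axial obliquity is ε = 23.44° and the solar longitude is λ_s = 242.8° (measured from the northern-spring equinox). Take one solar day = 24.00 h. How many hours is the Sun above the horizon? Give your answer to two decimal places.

Solar declination: sin δ = sin ε · sin λ_s = sin 23.44° × sin 242.8° = -0.35380, so δ = -20.720°.
cos H₀ = −tan φ · tan δ = −tan(+33.9°) × tan(-20.720°) = 0.2542, so H₀ = 1.3138 rad = 75.27°.
Daylight = 2H₀/(2π) × 24.00 h = (1.3138/π) × 24.00 = 10.04 h.

10.04 h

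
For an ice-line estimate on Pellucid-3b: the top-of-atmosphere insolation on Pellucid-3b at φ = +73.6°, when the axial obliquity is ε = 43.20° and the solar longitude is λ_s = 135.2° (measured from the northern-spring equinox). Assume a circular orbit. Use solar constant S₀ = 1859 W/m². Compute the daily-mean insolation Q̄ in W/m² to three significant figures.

Solar declination: sin δ = sin ε · sin λ_s = sin 43.20° × sin 135.2° = 0.48236, so δ = +28.839°.
cos H₀ = −tan(+73.6°) tan(+28.839°) = -1.8709 ≤ −1 ⇒ polar day, H₀ = π.
Bracket: H₀ sin φ sin δ + cos φ cos δ sin H₀ = 3.1416×0.95931×0.48236 + 0.28234×0.87598×0.00000 = 1.453721 + 0.000000 = 1.453721.
Q̄ = (S₀/π) × [bracket] = (1859/π) × 1.453721 = 860.2 W/m².

Q̄ ≈ 860 W/m²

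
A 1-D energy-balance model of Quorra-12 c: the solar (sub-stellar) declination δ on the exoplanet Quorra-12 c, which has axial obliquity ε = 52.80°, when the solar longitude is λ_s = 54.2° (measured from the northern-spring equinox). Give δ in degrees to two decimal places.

sin δ = sin ε · sin λ_s = sin 52.80° × sin 54.2° = 0.646037.
δ = arcsin(0.646037) = +40.24°.

δ = +40.24°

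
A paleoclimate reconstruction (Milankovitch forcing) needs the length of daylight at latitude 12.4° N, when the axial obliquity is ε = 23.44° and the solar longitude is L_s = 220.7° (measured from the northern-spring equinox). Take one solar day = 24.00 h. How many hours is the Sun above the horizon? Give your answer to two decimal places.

Solar declination: sin δ = sin ε · sin L_s = sin 23.44° × sin 220.7° = -0.25940, so δ = -15.034°.
cos h₀ = −tan ϕ · tan δ = −tan(+12.4°) × tan(-15.034°) = 0.0591, so h₀ = 1.5117 rad = 86.61°.
Daylight = 2h₀/(2π) × 24.00 h = (1.5117/π) × 24.00 = 11.55 h.

11.55 h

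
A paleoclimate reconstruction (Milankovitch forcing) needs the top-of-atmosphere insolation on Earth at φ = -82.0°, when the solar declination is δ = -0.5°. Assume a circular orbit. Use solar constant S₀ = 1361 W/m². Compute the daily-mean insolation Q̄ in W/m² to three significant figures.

Q̄ ≈ 66.3 W/m²

cos H₀ = −tan(-82.0°) tan(-0.500°) = -0.0621, H₀ = 1.6329 rad.
Bracket: H₀ sin φ sin δ + cos φ cos δ sin H₀ = 1.6329×-0.99027×-0.00873 + 0.13917×0.99996×0.99807 = 0.014117 + 0.138896 = 0.153013.
Q̄ = (S₀/π) × [bracket] = (1361/π) × 0.153013 = 66.29 W/m².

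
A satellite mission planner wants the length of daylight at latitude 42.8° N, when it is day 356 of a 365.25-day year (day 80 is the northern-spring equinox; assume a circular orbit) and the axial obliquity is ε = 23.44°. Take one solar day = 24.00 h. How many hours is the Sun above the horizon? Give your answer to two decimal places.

8.85 h

Solar longitude: λ_s = 360° × (356 − 80)/365.25 = 272.033°.
sin δ = sin 23.44° × sin 272.033° = -0.39754, so δ = -23.424°.
cos H₀ = −tan φ · tan δ = −tan(+42.8°) × tan(-23.424°) = 0.4012, so H₀ = 1.1580 rad = 66.35°.
Daylight = 2H₀/(2π) × 24.00 h = (1.1580/π) × 24.00 = 8.85 h.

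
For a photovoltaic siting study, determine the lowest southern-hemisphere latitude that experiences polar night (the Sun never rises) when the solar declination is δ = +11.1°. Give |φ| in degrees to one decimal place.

Polar night requires cos H₀ = −tan φ tan δ ≥ 1, i.e. tan φ tan δ ≤ −1.
The boundary is |tan φ| · |tan δ| = 1, so |φ| = 90° − |δ| = 90° − 11.1° = 78.9° in the southern hemisphere.

|φ| = 78.9°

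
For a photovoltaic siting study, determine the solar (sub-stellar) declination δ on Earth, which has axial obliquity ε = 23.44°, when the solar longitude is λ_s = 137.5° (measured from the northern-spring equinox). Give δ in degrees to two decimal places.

sin δ = sin ε · sin λ_s = sin 23.44° × sin 137.5° = 0.268742.
δ = arcsin(0.268742) = +15.59°.

δ = +15.59°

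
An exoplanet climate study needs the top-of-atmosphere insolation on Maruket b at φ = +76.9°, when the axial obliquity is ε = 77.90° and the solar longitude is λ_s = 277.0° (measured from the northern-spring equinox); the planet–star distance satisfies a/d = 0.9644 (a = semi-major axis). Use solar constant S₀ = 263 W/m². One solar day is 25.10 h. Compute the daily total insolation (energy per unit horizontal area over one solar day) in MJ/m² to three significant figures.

0.00 MJ/m²

Solar declination: sin δ = sin ε · sin λ_s = sin 77.90° × sin 277.0° = -0.97049, so δ = -76.047°.
cos H₀ = −tan(+76.9°) tan(-76.047°) = 17.2961 ≥ 1 ⇒ polar night, H₀ = 0 and Q̄ = 0.
Inverse-square distance factor (a/d)² = 0.9644² = 0.930067.
Daily total = Q̄ × 25.10 h × 3600 s/h = 0.00 MJ/m².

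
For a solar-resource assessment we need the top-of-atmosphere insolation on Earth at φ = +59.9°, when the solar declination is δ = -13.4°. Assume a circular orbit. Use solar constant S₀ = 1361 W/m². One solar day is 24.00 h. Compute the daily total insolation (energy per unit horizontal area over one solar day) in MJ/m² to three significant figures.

8.04 MJ/m²

cos H₀ = −tan(+59.9°) tan(-13.400°) = 0.4110, H₀ = 1.1473 rad.
Bracket: H₀ sin φ sin δ + cos φ cos δ sin H₀ = 1.1473×0.86515×-0.23175 + 0.50151×0.97278×0.91165 = -0.230032 + 0.444757 = 0.214725.
Q̄ = (S₀/π) × [bracket] = (1361/π) × 0.214725 = 93.023 W/m².
Daily total = Q̄ × 24.00 h × 3600 s/h = 93.023 × 24.00 × 3600 / 10⁶ = 8.037 MJ/m².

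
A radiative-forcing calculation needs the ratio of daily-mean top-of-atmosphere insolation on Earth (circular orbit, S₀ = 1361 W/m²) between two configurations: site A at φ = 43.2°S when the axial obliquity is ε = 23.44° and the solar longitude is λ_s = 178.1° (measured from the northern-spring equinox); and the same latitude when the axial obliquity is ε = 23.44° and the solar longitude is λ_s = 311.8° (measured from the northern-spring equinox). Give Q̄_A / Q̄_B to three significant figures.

— Configuration A (φ=-43.2°):
Solar declination: sin δ = sin ε · sin λ_s = sin 23.44° × sin 178.1° = 0.01319, so δ = +0.756°.
cos H₀ = −tan(-43.2°) tan(+0.756°) = 0.0124, H₀ = 1.5584 rad.
Bracket: H₀ sin φ sin δ + cos φ cos δ sin H₀ = 1.5584×-0.68455×0.01319 + 0.72897×0.99991×0.99992 = -0.014071 + 0.728846 = 0.714775.
Q̄ = (S₀/π) × [bracket] = (1361/π) × 0.714775 = 309.65 W/m².
— Configuration B (φ=-43.2°):
Solar declination: sin δ = sin ε · sin λ_s = sin 23.44° × sin 311.8° = -0.29654, so δ = -17.250°.
cos H₀ = −tan(-43.2°) tan(-17.250°) = -0.2916, H₀ = 1.8667 rad.
Bracket: H₀ sin φ sin δ + cos φ cos δ sin H₀ = 1.8667×-0.68455×-0.29654 + 0.72897×0.95502×0.95654 = 0.378933 + 0.665925 = 1.044858.
Q̄ = (S₀/π) × [bracket] = (1361/π) × 1.044858 = 452.65 W/m².
Ratio Q̄_A / Q̄_B = 309.65 / 452.65 = 0.6841.

Q̄_A / Q̄_B ≈ 0.684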